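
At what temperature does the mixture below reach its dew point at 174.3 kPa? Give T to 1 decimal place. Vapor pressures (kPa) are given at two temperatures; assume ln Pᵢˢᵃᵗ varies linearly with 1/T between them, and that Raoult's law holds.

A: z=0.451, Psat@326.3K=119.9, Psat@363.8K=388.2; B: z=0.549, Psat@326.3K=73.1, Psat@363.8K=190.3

Dew-point temperature: Σzᵢ·P/Pᵢˢᵃᵗ(T) = 1. Interpolate ln Pᵢˢᵃᵗ = aᵢ + bᵢ/T.
  T = 326.3 K: ΣzᵢP/Pᵢˢᵃᵗ = 1.9647
  T = 363.8 K: ΣzᵢP/Pᵢˢᵃᵗ = 0.7053
  T = 345.1 K: ΣzᵢP/Pᵢˢᵃᵗ = 1.1419
  T = 354.5 K: ΣzᵢP/Pᵢˢᵃᵗ = 0.8904
  T = 349.8 K: ΣzᵢP/Pᵢˢᵃᵗ = 1.0065
  T = 352.1 K: ΣzᵢP/Pᵢˢᵃᵗ = 0.9475
  T = 351.0 K: ΣzᵢP/Pᵢˢᵃᵗ = 0.9752
Interpolating between 349.8 K and 351.0 K gives T ≈ 350.0 K.

T = 350.0 K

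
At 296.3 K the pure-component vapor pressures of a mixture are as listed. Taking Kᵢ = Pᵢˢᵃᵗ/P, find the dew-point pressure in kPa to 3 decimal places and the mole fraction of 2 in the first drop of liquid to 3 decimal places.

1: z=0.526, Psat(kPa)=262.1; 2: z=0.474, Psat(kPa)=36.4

Pdew = 66.539 kPa, x_2 = 0.866

At the dew point ψ → 1, so Σzᵢ/Kᵢ = 1 with Kᵢ = Pᵢˢᵃᵗ/P ⇒ 1/P = Σzᵢ/Pᵢˢᵃᵗ.
1/P = 0.526/262.1 + 0.474/36.4 = 0.015029 ⇒ P = 66.539 kPa
xᵢ = zᵢP/Pᵢˢᵃᵗ ⇒ x_2 = 0.474·66.539/36.4 = 0.866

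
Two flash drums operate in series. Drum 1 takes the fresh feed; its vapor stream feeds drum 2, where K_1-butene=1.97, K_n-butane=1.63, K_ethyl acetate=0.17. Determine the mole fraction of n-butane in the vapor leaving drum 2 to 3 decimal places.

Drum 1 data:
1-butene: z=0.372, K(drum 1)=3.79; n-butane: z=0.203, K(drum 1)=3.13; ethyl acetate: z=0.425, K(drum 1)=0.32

y_n-butane (drum 2) = 0.307

Drum 1:
Material balance + equilibrium reduce to Σ zᵢ(Kᵢ−1)/(1+ψ₁(Kᵢ−1)) = 0.
g(0) = ΣzᵢKᵢ − 1 = 1.181 and g(1) = 1 − Σzᵢ/Kᵢ = -0.491, so a root lies in (0, 1).
Newton–Raphson from ψ₁ = 0.5:
  ψ₁ = 0.500: g = 0.2049, g' = -1.172 → ψ₁ = 0.675
  ψ₁ = 0.675: g = 0.0034, g' = -1.175 → ψ₁ = 0.678
Converged at ψ₁ = 0.678.
Drum-1 compositions:
  1-butene: x = 0.129, y = 0.488
  n-butane: x = 0.083, y = 0.260
  ethyl acetate: x = 0.788, y = 0.252
Drum-2 feed = drum-1 vapor: z₂ = (0.4877, 0.2600, 0.2522).
Drum 2:
Material balance + equilibrium reduce to Σ zᵢ(Kᵢ−1)/(1+ψ₂(Kᵢ−1)) = 0.
Check two-phase: ΣzᵢKᵢ = 1.428 > 1 and Σzᵢ/Kᵢ = 1.891 > 1, so g(0) = 0.428 > 0 and g(1) = -0.891 < 0.
Iterate (Newton) starting at ψ₂ = 0.6:
  ψ₂ = 0.600: g = 0.0009, g' = -0.927 → ψ₂ = 0.601
Converged at ψ₂ = 0.601.
  1-butene: x = 0.308, y = 0.607
  n-butane: x = 0.189, y = 0.307
  ethyl acetate: x = 0.503, y = 0.086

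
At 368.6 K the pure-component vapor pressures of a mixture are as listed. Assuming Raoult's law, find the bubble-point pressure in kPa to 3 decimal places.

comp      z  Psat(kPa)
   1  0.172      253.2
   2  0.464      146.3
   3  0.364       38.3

At the bubble point ψ → 0, so ΣzᵢKᵢ = 1 with Kᵢ = Pᵢˢᵃᵗ/P ⇒ P = ΣzᵢPᵢˢᵃᵗ.
P = 0.172·253.2 + 0.464·146.3 + 0.364·38.3 = 125.375 kPa

Pbub = 125.375 kPa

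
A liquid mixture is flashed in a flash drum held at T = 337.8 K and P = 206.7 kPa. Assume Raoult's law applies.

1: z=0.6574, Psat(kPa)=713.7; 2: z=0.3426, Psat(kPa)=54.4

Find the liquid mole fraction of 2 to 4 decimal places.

x_2 = 0.7690

Raoult's law: Kᵢ = Pᵢˢᵃᵗ/P = Pᵢˢᵃᵗ/206.7.
  K_1 = 713.7/206.7 = 3.452830, K_2 = 54.4/206.7 = 0.263183
Iterate (Newton) starting at V/F = 0.62:
  V/F = 0.6200: g = 0.17495, g' = -1.2529 → V/F = 0.7596
  V/F = 0.7596: g = -0.01017, g' = -1.4419 → V/F = 0.7526
  V/F = 0.7526: g = -0.00006, g' = -1.4255 → V/F = 0.7525
Converged at V/F = 0.7525.
Compositions from xᵢ = zᵢ/(1+V/F(Kᵢ−1)), yᵢ = Kᵢxᵢ:
  1: x = 0.2310, y = 0.7976
  2: x = 0.7690, y = 0.2024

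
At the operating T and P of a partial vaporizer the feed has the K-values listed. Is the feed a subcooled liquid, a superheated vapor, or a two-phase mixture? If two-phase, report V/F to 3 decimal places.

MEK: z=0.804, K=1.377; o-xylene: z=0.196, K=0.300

two-phase, V/F = 0.629

ΣzᵢKᵢ = 1.166; Σzᵢ/Kᵢ = 1.237.
Both exceed 1, so a two-phase solution exists.
Let ψ = V/F and solve Σ zᵢ(Kᵢ−1)/(1+ψ(Kᵢ−1)) = 0.
Binary case is linear: z₁(K₁−1)(1+ψ(K₂−1)) + z₂(K₂−1)(1+ψ(K₁−1)) = 0
⇒ ψ = [z₁(K₁−1)+z₂(K₂−1)] / [−(K₁−1)(K₂−1)] = 0.1659/0.2639 = 0.629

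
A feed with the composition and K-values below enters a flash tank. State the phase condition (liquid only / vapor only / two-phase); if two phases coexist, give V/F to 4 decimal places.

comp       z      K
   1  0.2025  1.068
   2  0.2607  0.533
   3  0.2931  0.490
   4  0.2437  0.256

liquid only

ΣzᵢKᵢ = 0.5612; Σzᵢ/Kᵢ = 2.2288.
Since ΣzᵢKᵢ < 1 the mixture is below its bubble point — single liquid phase.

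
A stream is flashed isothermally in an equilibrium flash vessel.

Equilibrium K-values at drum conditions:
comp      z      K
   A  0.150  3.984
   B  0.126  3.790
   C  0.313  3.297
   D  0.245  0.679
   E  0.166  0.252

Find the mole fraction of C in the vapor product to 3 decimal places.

Newton iteration, V/F⁰ = 0.5:
  V/F = 0.500: g = 0.3690, g' = -1.017 → V/F = 0.863
  V/F = 0.863: g = 0.0104, g' = -1.162 → V/F = 0.872
Converged at V/F = 0.872.
Compositions from xᵢ = zᵢ/(1+V/F(Kᵢ−1)), yᵢ = Kᵢxᵢ:
  A: x = 0.042, y = 0.166
  B: x = 0.037, y = 0.139
  C: x = 0.104, y = 0.344
  D: x = 0.340, y = 0.231
  E: x = 0.477, y = 0.120

y_C = 0.344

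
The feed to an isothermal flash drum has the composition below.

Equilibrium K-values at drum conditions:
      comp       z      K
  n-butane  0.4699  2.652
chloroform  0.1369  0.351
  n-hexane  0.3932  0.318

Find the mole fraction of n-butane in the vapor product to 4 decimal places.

y_n-butane = 0.7681

Let ψ = V/F and solve Σ zᵢ(Kᵢ−1)/(1+ψ(Kᵢ−1)) = 0.
Check two-phase: ΣzᵢKᵢ = 1.4193 > 1 and Σzᵢ/Kᵢ = 1.8037 > 1, so g(0) = 0.4193 > 0 and g(1) = -0.8037 < 0.
Newton iteration, ψ⁰ = 0.5:
  ψ = 0.5000: g = -0.11333, g' = -0.9321 → ψ = 0.3784
  ψ = 0.3784: g = -0.00155, g' = -0.9191 → ψ = 0.3767
Converged at ψ = 0.3767.
Compositions from xᵢ = zᵢ/(1+ψ(Kᵢ−1)), yᵢ = Kᵢxᵢ:
  n-butane: x = 0.2896, y = 0.7681
  chloroform: x = 0.1812, y = 0.0636
  n-hexane: x = 0.5292, y = 0.1683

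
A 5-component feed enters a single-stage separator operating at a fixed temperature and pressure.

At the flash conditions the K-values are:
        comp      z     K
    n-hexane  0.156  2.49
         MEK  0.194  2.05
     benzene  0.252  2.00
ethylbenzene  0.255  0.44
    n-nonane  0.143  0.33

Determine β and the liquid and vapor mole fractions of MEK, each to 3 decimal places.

β = 0.646, x_MEK = 0.116, y_MEK = 0.237

Rachford–Rice: g(β) = Σ zᵢ(Kᵢ−1)/(1+β(Kᵢ−1)) = 0.
Check two-phase: ΣzᵢKᵢ = 1.450 > 1 and Σzᵢ/Kᵢ = 1.296 > 1, so g(0) = 0.450 > 0 and g(1) = -0.296 < 0.
Newton–Raphson from β = 0.56:
  β = 0.560: g = 0.0551, g' = -0.625 → β = 0.648
  β = 0.648: g = -0.0012, g' = -0.656 → β = 0.646
Converged at β = 0.646.
Compositions from xᵢ = zᵢ/(1+β(Kᵢ−1)), yᵢ = Kᵢxᵢ:
  n-hexane: x = 0.079, y = 0.198
  MEK: x = 0.116, y = 0.237
  benzene: x = 0.153, y = 0.306
  ethylbenzene: x = 0.400, y = 0.176
  n-nonane: x = 0.252, y = 0.083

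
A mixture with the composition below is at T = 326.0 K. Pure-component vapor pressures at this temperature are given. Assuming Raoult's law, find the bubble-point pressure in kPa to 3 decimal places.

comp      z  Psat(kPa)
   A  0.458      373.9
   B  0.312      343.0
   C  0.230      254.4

At the bubble point ψ → 0, so ΣzᵢKᵢ = 1 with Kᵢ = Pᵢˢᵃᵗ/P ⇒ P = ΣzᵢPᵢˢᵃᵗ.
P = 0.458·373.9 + 0.312·343.0 + 0.230·254.4 = 336.774 kPa

Pbub = 336.774 kPa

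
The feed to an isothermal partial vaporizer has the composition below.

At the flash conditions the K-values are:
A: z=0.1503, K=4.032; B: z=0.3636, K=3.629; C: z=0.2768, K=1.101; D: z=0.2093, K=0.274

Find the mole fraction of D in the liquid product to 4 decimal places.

Newton–Raphson from β = 0.41:
  β = 0.4100: g = 0.47369, g' = -1.0829 → β = 0.8474
  β = 0.8474: g = 0.05465, g' = -1.0972 → β = 0.8972
  β = 0.8972: g = -0.00316, g' = -1.2327 → β = 0.8947
Converged at β = 0.8947.
Compositions from xᵢ = zᵢ/(1+β(Kᵢ−1)), yᵢ = Kᵢxᵢ:
  A: x = 0.0405, y = 0.1632
  B: x = 0.1085, y = 0.3936
  C: x = 0.2539, y = 0.2795
  D: x = 0.5972, y = 0.1636

x_D = 0.5972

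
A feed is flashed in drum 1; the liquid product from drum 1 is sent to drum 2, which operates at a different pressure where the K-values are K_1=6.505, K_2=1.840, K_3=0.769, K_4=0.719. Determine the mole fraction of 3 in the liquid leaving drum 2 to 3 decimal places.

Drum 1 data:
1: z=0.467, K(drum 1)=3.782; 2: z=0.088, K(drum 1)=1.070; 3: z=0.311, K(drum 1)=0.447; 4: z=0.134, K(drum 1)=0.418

x_3 (drum 2) = 0.623

Drum 1:
Newton iteration, ψ₁⁰ = 0.46:
  ψ₁ = 0.460: g = 0.2387, g' = -0.952 → ψ₁ = 0.711
  ψ₁ = 0.711: g = 0.0258, g' = -0.798 → ψ₁ = 0.743
Converged at ψ₁ = 0.743.
Drum-1 compositions:
  1: x = 0.152, y = 0.576
  2: x = 0.084, y = 0.090
  3: x = 0.528, y = 0.236
  4: x = 0.236, y = 0.099
Drum-2 feed = drum-1 liquid: z₂ = (0.1522, 0.0836, 0.5280, 0.2361).
Drum 2:
Material balance + equilibrium reduce to Σ zᵢ(Kᵢ−1)/(1+ψ₂(Kᵢ−1)) = 0.
Feasibility: ΣzᵢKᵢ = 1.720, Σzᵢ/Kᵢ = 1.084 — both > 1, two phases present.
Iterate (Newton) starting at ψ₂ = 0.7:
  ψ₂ = 0.700: g = -0.0112, g' = -0.288 → ψ₂ = 0.661
  ψ₂ = 0.661: g = 0.0003, g' = -0.306 → ψ₂ = 0.662
Converged at ψ₂ = 0.662.
  1: x = 0.033, y = 0.213
  2: x = 0.054, y = 0.099
  3: x = 0.623, y = 0.479
  4: x = 0.290, y = 0.209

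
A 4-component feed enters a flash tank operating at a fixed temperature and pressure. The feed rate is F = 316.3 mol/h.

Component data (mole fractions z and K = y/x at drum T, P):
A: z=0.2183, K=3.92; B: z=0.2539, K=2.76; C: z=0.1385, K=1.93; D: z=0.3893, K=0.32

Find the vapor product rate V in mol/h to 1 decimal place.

Rachford–Rice: g(ψ) = Σ zᵢ(Kᵢ−1)/(1+ψ(Kᵢ−1)) = 0.
g(0) = ΣzᵢKᵢ − 1 = 0.9484 and g(1) = 1 − Σzᵢ/Kᵢ = -0.4360, so a root lies in (0, 1).
Newton–Raphson from ψ = 0.41:
  ψ = 0.4100: g = 0.27586, g' = -1.0598 → ψ = 0.6703
  ψ = 0.6703: g = 0.01345, g' = -1.0317 → ψ = 0.6833
Converged at ψ = 0.6833.
Then V = ψ·F = 0.6833·316.3 = 216.1 mol/h and L = F − V = 100.2 mol/h.

V = 216.1 mol/h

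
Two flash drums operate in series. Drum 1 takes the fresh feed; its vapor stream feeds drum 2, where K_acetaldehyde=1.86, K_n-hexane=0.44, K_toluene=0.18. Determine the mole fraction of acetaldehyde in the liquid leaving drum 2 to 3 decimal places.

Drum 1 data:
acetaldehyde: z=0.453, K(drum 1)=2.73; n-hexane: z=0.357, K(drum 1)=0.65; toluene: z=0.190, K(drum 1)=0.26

Drum 1:
Let ψ₁ = V/F and solve Σ zᵢ(Kᵢ−1)/(1+ψ₁(Kᵢ−1)) = 0.
g(0) = ΣzᵢKᵢ − 1 = 0.518 and g(1) = 1 − Σzᵢ/Kᵢ = -0.446, so a root lies in (0, 1).
Iterate (Newton) starting at ψ₁ = 0.5:
  ψ₁ = 0.500: g = 0.0456, g' = -0.716 → ψ₁ = 0.564
Converged at ψ₁ = 0.564.
Drum-1 compositions:
  acetaldehyde: x = 0.229, y = 0.626
  n-hexane: x = 0.445, y = 0.289
  toluene: x = 0.326, y = 0.085
Drum-2 feed = drum-1 vapor: z₂ = (0.6262, 0.2891, 0.0847).
Drum 2:
Rachford–Rice: g(ψ₂) = Σ zᵢ(Kᵢ−1)/(1+ψ₂(Kᵢ−1)) = 0.
g(0) = ΣzᵢKᵢ − 1 = 0.307 and g(1) = 1 − Σzᵢ/Kᵢ = -0.464, so a root lies in (0, 1).
Newton iteration, ψ₂⁰ = 0.5:
  ψ₂ = 0.500: g = 0.0340, g' = -0.565 → ψ₂ = 0.560
  ψ₂ = 0.560: g = -0.0009, g' = -0.598 → ψ₂ = 0.559
Converged at ψ₂ = 0.559.
  acetaldehyde: x = 0.423, y = 0.787
  n-hexane: x = 0.421, y = 0.185
  toluene: x = 0.156, y = 0.028

x_acetaldehyde (drum 2) = 0.423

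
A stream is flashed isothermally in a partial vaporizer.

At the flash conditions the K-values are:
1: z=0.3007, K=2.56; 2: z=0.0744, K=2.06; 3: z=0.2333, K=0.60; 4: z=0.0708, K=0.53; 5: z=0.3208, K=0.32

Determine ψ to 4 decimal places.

Iterate (Newton) starting at ψ = 0.62:
  ψ = 0.6200: g = -0.26216, g' = -0.7601 → ψ = 0.2751
  ψ = 0.2751: g = -0.02212, g' = -0.7006 → ψ = 0.2435
  ψ = 0.2435: g = 0.00023, g' = -0.7160 → ψ = 0.2438
Converged at ψ = 0.2438.

ψ = 0.2438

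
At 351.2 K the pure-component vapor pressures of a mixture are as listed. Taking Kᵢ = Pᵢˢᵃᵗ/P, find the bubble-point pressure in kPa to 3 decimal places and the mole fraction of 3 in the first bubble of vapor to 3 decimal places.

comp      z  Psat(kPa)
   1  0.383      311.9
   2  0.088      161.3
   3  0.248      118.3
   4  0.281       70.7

Pbub = 182.857 kPa, y_3 = 0.160

At the bubble point ψ → 0, so ΣzᵢKᵢ = 1 with Kᵢ = Pᵢˢᵃᵗ/P ⇒ P = ΣzᵢPᵢˢᵃᵗ.
P = 0.383·311.9 + 0.088·161.3 + 0.248·118.3 + 0.281·70.7 = 182.857 kPa
yᵢ = zᵢPᵢˢᵃᵗ/P ⇒ y_3 = 0.248·118.3/182.857 = 0.160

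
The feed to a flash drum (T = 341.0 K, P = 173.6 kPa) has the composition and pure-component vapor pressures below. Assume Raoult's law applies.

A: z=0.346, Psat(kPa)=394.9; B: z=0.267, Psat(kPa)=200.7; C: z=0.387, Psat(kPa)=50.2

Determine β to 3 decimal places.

Raoult's law: Kᵢ = Pᵢˢᵃᵗ/P = Pᵢˢᵃᵗ/173.6.
  K_A = 394.9/173.6 = 2.27477, K_B = 200.7/173.6 = 1.15611, K_C = 50.2/173.6 = 0.28917
Rachford–Rice: g(β) = Σ zᵢ(Kᵢ−1)/(1+β(Kᵢ−1)) = 0.
Feasibility: ΣzᵢKᵢ = 1.208, Σzᵢ/Kᵢ = 1.721 — both > 1, two phases present.
Iterate (Newton) starting at β = 0.5:
  β = 0.500: g = -0.1187, g' = -0.686 → β = 0.327
  β = 0.327: g = -0.0074, g' = -0.618 → β = 0.315
Converged at β = 0.315.

β = 0.315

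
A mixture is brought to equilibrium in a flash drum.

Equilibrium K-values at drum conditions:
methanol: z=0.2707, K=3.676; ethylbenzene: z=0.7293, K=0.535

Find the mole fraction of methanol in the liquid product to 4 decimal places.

x_methanol = 0.1480

Rachford–Rice: g(β) = Σ zᵢ(Kᵢ−1)/(1+β(Kᵢ−1)) = 0.
Check two-phase: ΣzᵢKᵢ = 1.3853 > 1 and Σzᵢ/Kᵢ = 1.4368 > 1, so g(0) = 0.3853 > 0 and g(1) = -0.4368 < 0.
Newton iteration, β⁰ = 0.5:
  β = 0.5000: g = -0.13202, g' = -0.6223 → β = 0.2879
  β = 0.2879: g = 0.01766, g' = -0.8287 → β = 0.3092
  β = 0.3092: g = 0.00036, g' = -0.7956 → β = 0.3096
Converged at β = 0.3096.
Compositions from xᵢ = zᵢ/(1+β(Kᵢ−1)), yᵢ = Kᵢxᵢ:
  methanol: x = 0.1480, y = 0.5442
  ethylbenzene: x = 0.8520, y = 0.4558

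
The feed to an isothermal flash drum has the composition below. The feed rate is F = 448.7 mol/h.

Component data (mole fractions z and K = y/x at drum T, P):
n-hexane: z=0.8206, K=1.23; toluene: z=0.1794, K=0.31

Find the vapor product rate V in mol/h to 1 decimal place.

Material balance + equilibrium reduce to Σ zᵢ(Kᵢ−1)/(1+V/F(Kᵢ−1)) = 0.
Check two-phase: ΣzᵢKᵢ = 1.0650 > 1 and Σzᵢ/Kᵢ = 1.2459 > 1, so g(0) = 0.0650 > 0 and g(1) = -0.2459 < 0.
Binary case is linear: z₁(K₁−1)(1+V/F(K₂−1)) + z₂(K₂−1)(1+V/F(K₁−1)) = 0
⇒ V/F = [z₁(K₁−1)+z₂(K₂−1)] / [−(K₁−1)(K₂−1)] = 0.06495/0.15870 = 0.4093
Then V = V/F·F = 0.4093·448.7 = 183.6 mol/h and L = F − V = 265.1 mol/h.

V = 183.6 mol/h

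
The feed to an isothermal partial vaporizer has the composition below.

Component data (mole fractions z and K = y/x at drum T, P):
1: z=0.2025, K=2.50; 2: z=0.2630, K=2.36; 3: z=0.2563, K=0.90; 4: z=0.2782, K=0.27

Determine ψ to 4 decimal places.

ψ = 0.5565

Let ψ = V/F and solve Σ zᵢ(Kᵢ−1)/(1+ψ(Kᵢ−1)) = 0.
Feasibility: ΣzᵢKᵢ = 1.4327, Σzᵢ/Kᵢ = 1.5076 — both > 1, two phases present.
Iterate (Newton) starting at ψ = 0.66:
  ψ = 0.6600: g = -0.07822, g' = -0.8052 → ψ = 0.5629
  ψ = 0.5629: g = -0.00459, g' = -0.7201 → ψ = 0.5565
Converged at ψ = 0.5565.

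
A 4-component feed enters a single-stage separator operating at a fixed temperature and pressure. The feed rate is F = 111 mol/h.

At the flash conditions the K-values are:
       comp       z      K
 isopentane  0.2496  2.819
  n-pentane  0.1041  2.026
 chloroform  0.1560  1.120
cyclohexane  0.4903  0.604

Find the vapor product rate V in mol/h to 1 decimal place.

Rachford–Rice: g(ψ) = Σ zᵢ(Kᵢ−1)/(1+ψ(Kᵢ−1)) = 0.
Check two-phase: ΣzᵢKᵢ = 1.3854 > 1 and Σzᵢ/Kᵢ = 1.0910 > 1, so g(0) = 0.3854 > 0 and g(1) = -0.0910 < 0.
Newton iteration, ψ⁰ = 0.53:
  ψ = 0.5300: g = 0.07222, g' = -0.3852 → ψ = 0.7175
  ψ = 0.7175: g = 0.00451, g' = -0.3437 → ψ = 0.7306
Converged at ψ = 0.7306.
Then V = ψ·F = 0.7306·111 = 81.1 mol/h and L = F − V = 29.9 mol/h.

V = 81.1 mol/h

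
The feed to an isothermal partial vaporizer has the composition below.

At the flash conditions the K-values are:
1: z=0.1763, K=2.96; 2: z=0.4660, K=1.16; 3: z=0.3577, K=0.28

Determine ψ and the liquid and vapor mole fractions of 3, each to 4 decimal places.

Rachford–Rice: g(ψ) = Σ zᵢ(Kᵢ−1)/(1+ψ(Kᵢ−1)) = 0.
Feasibility: ΣzᵢKᵢ = 1.1626, Σzᵢ/Kᵢ = 1.7388 — both > 1, two phases present.
Iterate (Newton) starting at ψ = 0.53:
  ψ = 0.5300: g = -0.17825, g' = -0.6580 → ψ = 0.2591
  ψ = 0.2591: g = -0.01584, g' = -0.5891 → ψ = 0.2322
  ψ = 0.2322: g = 0.00012, g' = -0.5983 → ψ = 0.2324
Converged at ψ = 0.2324.
Compositions from xᵢ = zᵢ/(1+ψ(Kᵢ−1)), yᵢ = Kᵢxᵢ:
  1: x = 0.1211, y = 0.3585
  2: x = 0.4493, y = 0.5212
  3: x = 0.4296, y = 0.1203

ψ = 0.2324, x_3 = 0.4296, y_3 = 0.1203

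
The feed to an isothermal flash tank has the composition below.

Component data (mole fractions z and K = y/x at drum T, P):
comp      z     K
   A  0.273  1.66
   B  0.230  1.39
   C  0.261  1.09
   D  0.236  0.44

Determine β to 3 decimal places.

β = 0.694

Let β = V/F and solve Σ zᵢ(Kᵢ−1)/(1+β(Kᵢ−1)) = 0.
g(0) = ΣzᵢKᵢ − 1 = 0.161 and g(1) = 1 − Σzᵢ/Kᵢ = -0.106, so a root lies in (0, 1).
Newton–Raphson from β = 0.31:
  β = 0.310: g = 0.0925, g' = -0.220 → β = 0.730
  β = 0.730: g = -0.0102, g' = -0.289 → β = 0.695
  β = 0.695: g = -0.0002, g' = -0.278 → β = 0.694
Converged at β = 0.694.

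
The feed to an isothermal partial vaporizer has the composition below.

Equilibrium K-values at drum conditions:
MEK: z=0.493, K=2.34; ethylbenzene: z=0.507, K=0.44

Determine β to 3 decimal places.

β = 0.502

Material balance + equilibrium reduce to Σ zᵢ(Kᵢ−1)/(1+β(Kᵢ−1)) = 0.
Feasibility: ΣzᵢKᵢ = 1.377, Σzᵢ/Kᵢ = 1.363 — both > 1, two phases present.
Binary case is linear: z₁(K₁−1)(1+β(K₂−1)) + z₂(K₂−1)(1+β(K₁−1)) = 0
⇒ β = [z₁(K₁−1)+z₂(K₂−1)] / [−(K₁−1)(K₂−1)] = 0.3767/0.7504 = 0.502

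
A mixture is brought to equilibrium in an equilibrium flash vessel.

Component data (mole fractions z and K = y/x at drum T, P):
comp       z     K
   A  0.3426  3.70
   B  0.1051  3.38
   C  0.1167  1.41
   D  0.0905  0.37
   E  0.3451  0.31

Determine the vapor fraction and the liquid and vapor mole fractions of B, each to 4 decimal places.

Let ψ = V/F and solve Σ zᵢ(Kᵢ−1)/(1+ψ(Kᵢ−1)) = 0.
Check two-phase: ΣzᵢKᵢ = 1.9279 > 1 and Σzᵢ/Kᵢ = 1.5643 > 1, so g(0) = 0.9279 > 0 and g(1) = -0.5643 < 0.
Iterate (Newton) starting at ψ = 0.57:
  ψ = 0.5700: g = 0.02781, g' = -1.0413 → ψ = 0.5967
  ψ = 0.5967: g = -0.00007, g' = -1.0476 → ψ = 0.5966
Converged at ψ = 0.5966.
Compositions from xᵢ = zᵢ/(1+ψ(Kᵢ−1)), yᵢ = Kᵢxᵢ:
  A: x = 0.1312, y = 0.4855
  B: x = 0.0434, y = 0.1468
  C: x = 0.0938, y = 0.1322
  D: x = 0.1450, y = 0.0537
  E: x = 0.5866, y = 0.1818

ψ = 0.5966, x_B = 0.0434, y_B = 0.1468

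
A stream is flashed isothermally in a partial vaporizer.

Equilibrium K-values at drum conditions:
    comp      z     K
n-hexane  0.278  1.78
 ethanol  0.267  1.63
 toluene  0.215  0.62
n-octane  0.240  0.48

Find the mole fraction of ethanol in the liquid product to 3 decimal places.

x_ethanol = 0.199

Rachford–Rice: g(V/F) = Σ zᵢ(Kᵢ−1)/(1+V/F(Kᵢ−1)) = 0.
Feasibility: ΣzᵢKᵢ = 1.179, Σzᵢ/Kᵢ = 1.167 — both > 1, two phases present.
Iterate (Newton) starting at V/F = 0.48:
  V/F = 0.480: g = 0.0207, g' = -0.314 → V/F = 0.546
Converged at V/F = 0.546.
Compositions from xᵢ = zᵢ/(1+V/F(Kᵢ−1)), yᵢ = Kᵢxᵢ:
  n-hexane: x = 0.195, y = 0.347
  ethanol: x = 0.199, y = 0.324
  toluene: x = 0.271, y = 0.168
  n-octane: x = 0.335, y = 0.161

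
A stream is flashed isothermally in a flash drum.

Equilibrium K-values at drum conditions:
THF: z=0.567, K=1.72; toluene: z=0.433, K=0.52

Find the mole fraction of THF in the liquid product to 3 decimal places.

x_THF = 0.400

Let ψ = V/F and solve Σ zᵢ(Kᵢ−1)/(1+ψ(Kᵢ−1)) = 0.
g(0) = ΣzᵢKᵢ − 1 = 0.200 and g(1) = 1 − Σzᵢ/Kᵢ = -0.162, so a root lies in (0, 1).
Binary case is linear: z₁(K₁−1)(1+ψ(K₂−1)) + z₂(K₂−1)(1+ψ(K₁−1)) = 0
⇒ ψ = [z₁(K₁−1)+z₂(K₂−1)] / [−(K₁−1)(K₂−1)] = 0.2004/0.3456 = 0.580
Compositions from xᵢ = zᵢ/(1+ψ(Kᵢ−1)), yᵢ = Kᵢxᵢ:
  THF: x = 0.400, y = 0.688
  toluene: x = 0.600, y = 0.312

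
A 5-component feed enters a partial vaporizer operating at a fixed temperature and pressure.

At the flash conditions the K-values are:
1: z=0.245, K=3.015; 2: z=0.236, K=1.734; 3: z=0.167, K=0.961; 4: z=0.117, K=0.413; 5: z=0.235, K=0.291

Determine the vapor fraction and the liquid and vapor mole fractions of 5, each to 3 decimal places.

Rachford–Rice: g(ψ) = Σ zᵢ(Kᵢ−1)/(1+ψ(Kᵢ−1)) = 0.
Check two-phase: ΣzᵢKᵢ = 1.425 > 1 and Σzᵢ/Kᵢ = 1.482 > 1, so g(0) = 0.425 > 0 and g(1) = -0.482 < 0.
Iterate (Newton) starting at ψ = 0.64:
  ψ = 0.640: g = -0.0882, g' = -0.748 → ψ = 0.522
  ψ = 0.522: g = -0.0044, g' = -0.685 → ψ = 0.516
Converged at ψ = 0.516.
Compositions from xᵢ = zᵢ/(1+ψ(Kᵢ−1)), yᵢ = Kᵢxᵢ:
  1: x = 0.120, y = 0.362
  2: x = 0.171, y = 0.297
  3: x = 0.170, y = 0.164
  4: x = 0.168, y = 0.069
  5: x = 0.370, y = 0.108

ψ = 0.516, x_5 = 0.370, y_5 = 0.108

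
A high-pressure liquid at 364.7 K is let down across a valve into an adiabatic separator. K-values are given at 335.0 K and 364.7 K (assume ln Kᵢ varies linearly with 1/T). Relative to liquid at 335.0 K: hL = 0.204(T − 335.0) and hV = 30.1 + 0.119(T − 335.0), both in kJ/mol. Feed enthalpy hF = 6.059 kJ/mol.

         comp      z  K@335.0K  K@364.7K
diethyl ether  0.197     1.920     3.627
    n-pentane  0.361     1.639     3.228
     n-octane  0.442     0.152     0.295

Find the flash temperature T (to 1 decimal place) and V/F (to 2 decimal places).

Adiabatic flash: solve Rachford–Rice at each trial T, then check hF = ψ·hV(T) + (1−ψ)·hL(T).
  T = 335.0 K: K = (1.920, 1.639, 0.152), RR gives ψ = 0.058, H_out = 1.759 kJ/mol
  T = 364.7 K: K = (3.627, 3.228, 0.295), RR gives ψ = 0.604, H_out = 22.720 kJ/mol
  T = 349.9 K: K = (2.678, 2.336, 0.215), RR gives ψ = 0.406, H_out = 14.746 kJ/mol
  T = 342.4 K: K = (2.273, 1.962, 0.181), RR gives ψ = 0.267, H_out = 9.390 kJ/mol
  T = 338.7 K: K = (2.091, 1.795, 0.166), RR gives ψ = 0.176, H_out = 6.002 kJ/mol
  T = 340.5 K: K = (2.178, 1.875, 0.173), RR gives ψ = 0.223, H_out = 7.735 kJ/mol
Linear interpolation between T = 338.7 (H_out = 6.002) and T = 340.5 (H_out = 7.735) on hF = 6.059 gives T ≈ 338.8 K, at which ψ = 0.18.

T = 338.8 K, V/F = 0.18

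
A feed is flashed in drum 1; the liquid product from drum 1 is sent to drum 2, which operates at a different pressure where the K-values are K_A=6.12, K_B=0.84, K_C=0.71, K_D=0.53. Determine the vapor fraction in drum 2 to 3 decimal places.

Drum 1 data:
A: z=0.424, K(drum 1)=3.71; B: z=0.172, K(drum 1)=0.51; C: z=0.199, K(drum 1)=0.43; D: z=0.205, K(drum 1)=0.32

V/F (drum 2) = 0.382

Drum 1:
Material balance + equilibrium reduce to Σ zᵢ(Kᵢ−1)/(1+ψ₁(Kᵢ−1)) = 0.
Check two-phase: ΣzᵢKᵢ = 1.812 > 1 and Σzᵢ/Kᵢ = 1.555 > 1, so g(0) = 0.812 > 0 and g(1) = -0.555 < 0.
Iterate (Newton) starting at ψ₁ = 0.36:
  ψ₁ = 0.360: g = 0.1520, g' = -1.127 → ψ₁ = 0.495
  ψ₁ = 0.495: g = 0.0115, g' = -0.981 → ψ₁ = 0.507
Converged at ψ₁ = 0.507.
Drum-1 compositions:
  A: x = 0.179, y = 0.663
  B: x = 0.229, y = 0.117
  C: x = 0.280, y = 0.120
  D: x = 0.313, y = 0.100
Drum-2 feed = drum-1 liquid: z₂ = (0.1787, 0.2288, 0.2798, 0.3127).
Drum 2:
Iterate (Newton) starting at ψ₂ = 0.5:
  ψ₂ = 0.500: g = -0.0698, g' = -0.527 → ψ₂ = 0.367
  ψ₂ = 0.367: g = 0.0102, g' = -0.701 → ψ₂ = 0.382
Converged at ψ₂ = 0.382.
  A: x = 0.060, y = 0.370
  B: x = 0.244, y = 0.205
  C: x = 0.315, y = 0.223
  D: x = 0.381, y = 0.202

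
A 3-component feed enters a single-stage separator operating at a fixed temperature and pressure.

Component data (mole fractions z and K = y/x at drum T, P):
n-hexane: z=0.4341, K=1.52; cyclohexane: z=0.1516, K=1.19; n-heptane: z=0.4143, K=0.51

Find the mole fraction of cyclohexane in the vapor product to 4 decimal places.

Material balance + equilibrium reduce to Σ zᵢ(Kᵢ−1)/(1+V/F(Kᵢ−1)) = 0.
Feasibility: ΣzᵢKᵢ = 1.0515, Σzᵢ/Kᵢ = 1.2253 — both > 1, two phases present.
Newton–Raphson from V/F = 0.5:
  V/F = 0.5000: g = -0.06343, g' = -0.2530 → V/F = 0.2493
  V/F = 0.2493: g = -0.00393, g' = -0.2261 → V/F = 0.2319
Converged at V/F = 0.2319.
Compositions from xᵢ = zᵢ/(1+V/F(Kᵢ−1)), yᵢ = Kᵢxᵢ:
  n-hexane: x = 0.3874, y = 0.5888
  cyclohexane: x = 0.1452, y = 0.1728
  n-heptane: x = 0.4674, y = 0.2384

y_cyclohexane = 0.1728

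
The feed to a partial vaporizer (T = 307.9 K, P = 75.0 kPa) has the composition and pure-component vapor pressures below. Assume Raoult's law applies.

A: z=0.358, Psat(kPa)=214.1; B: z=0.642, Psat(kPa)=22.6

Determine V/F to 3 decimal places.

V/F = 0.166

Raoult's law: Kᵢ = Pᵢˢᵃᵗ/P = Pᵢˢᵃᵗ/75.0.
  K_A = 214.1/75.0 = 2.85467, K_B = 22.6/75.0 = 0.30133
Rachford–Rice: g(V/F) = Σ zᵢ(Kᵢ−1)/(1+V/F(Kᵢ−1)) = 0.
Check two-phase: ΣzᵢKᵢ = 1.215 > 1 and Σzᵢ/Kᵢ = 2.256 > 1, so g(0) = 0.215 > 0 and g(1) = -1.256 < 0.
Newton–Raphson from V/F = 0.5:
  V/F = 0.500: g = -0.3449, g' = -1.072 → V/F = 0.178
  V/F = 0.178: g = -0.0133, g' = -1.104 → V/F = 0.166
Converged at V/F = 0.166.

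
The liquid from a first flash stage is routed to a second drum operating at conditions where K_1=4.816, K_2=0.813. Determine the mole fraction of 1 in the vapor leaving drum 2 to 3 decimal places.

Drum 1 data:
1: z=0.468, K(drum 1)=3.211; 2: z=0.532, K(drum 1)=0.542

y_1 (drum 2) = 0.225

Drum 1:
Let ψ₁ = V/F and solve Σ zᵢ(Kᵢ−1)/(1+ψ₁(Kᵢ−1)) = 0.
Check two-phase: ΣzᵢKᵢ = 1.791 > 1 and Σzᵢ/Kᵢ = 1.127 > 1, so g(0) = 0.791 > 0 and g(1) = -0.127 < 0.
Binary case is linear: z₁(K₁−1)(1+ψ₁(K₂−1)) + z₂(K₂−1)(1+ψ₁(K₁−1)) = 0
⇒ ψ₁ = [z₁(K₁−1)+z₂(K₂−1)] / [−(K₁−1)(K₂−1)] = 0.7911/1.0126 = 0.781
Drum-1 compositions:
  1: x = 0.172, y = 0.551
  2: x = 0.828, y = 0.449
Drum-2 feed = drum-1 liquid: z₂ = (0.1716, 0.8284).
Drum 2:
Rachford–Rice: g(ψ₂) = Σ zᵢ(Kᵢ−1)/(1+ψ₂(Kᵢ−1)) = 0.
g(0) = ΣzᵢKᵢ − 1 = 0.500 and g(1) = 1 − Σzᵢ/Kᵢ = -0.055, so a root lies in (0, 1).
Binary case is linear: z₁(K₁−1)(1+ψ₂(K₂−1)) + z₂(K₂−1)(1+ψ₂(K₁−1)) = 0
⇒ ψ₂ = [z₁(K₁−1)+z₂(K₂−1)] / [−(K₁−1)(K₂−1)] = 0.4999/0.7136 = 0.701
  1: x = 0.047, y = 0.225
  2: x = 0.953, y = 0.775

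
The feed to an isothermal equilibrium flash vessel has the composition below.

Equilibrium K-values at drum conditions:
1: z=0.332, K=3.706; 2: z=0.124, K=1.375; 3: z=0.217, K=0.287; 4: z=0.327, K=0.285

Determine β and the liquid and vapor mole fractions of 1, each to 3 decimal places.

β = 0.337, x_1 = 0.174, y_1 = 0.644

Rachford–Rice: g(β) = Σ zᵢ(Kᵢ−1)/(1+β(Kᵢ−1)) = 0.
g(0) = ΣzᵢKᵢ − 1 = 0.556 and g(1) = 1 − Σzᵢ/Kᵢ = -1.083, so a root lies in (0, 1).
Newton–Raphson from β = 0.39:
  β = 0.390: g = -0.0609, g' = -1.122 → β = 0.336
  β = 0.336: g = 0.0009, g' = -1.161 → β = 0.337
Converged at β = 0.337.
Compositions from xᵢ = zᵢ/(1+β(Kᵢ−1)), yᵢ = Kᵢxᵢ:
  1: x = 0.174, y = 0.644
  2: x = 0.110, y = 0.151
  3: x = 0.286, y = 0.082
  4: x = 0.431, y = 0.123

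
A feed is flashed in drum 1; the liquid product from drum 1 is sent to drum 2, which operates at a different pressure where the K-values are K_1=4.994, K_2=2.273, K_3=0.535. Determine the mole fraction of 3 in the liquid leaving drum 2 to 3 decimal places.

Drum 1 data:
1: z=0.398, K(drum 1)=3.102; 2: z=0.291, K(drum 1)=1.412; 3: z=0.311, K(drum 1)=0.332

x_3 (drum 2) = 0.813

Drum 1:
Rachford–Rice: g(ψ₁) = Σ zᵢ(Kᵢ−1)/(1+ψ₁(Kᵢ−1)) = 0.
Feasibility: ΣzᵢKᵢ = 1.749, Σzᵢ/Kᵢ = 1.271 — both > 1, two phases present.
Newton iteration, ψ₁⁰ = 0.33:
  ψ₁ = 0.330: g = 0.3330, g' = -0.880 → ψ₁ = 0.709
  ψ₁ = 0.709: g = 0.0344, g' = -0.814 → ψ₁ = 0.751
  ψ₁ = 0.751: g = -0.0008, g' = -0.852 → ψ₁ = 0.750
Converged at ψ₁ = 0.750.
Drum-1 compositions:
  1: x = 0.154, y = 0.479
  2: x = 0.222, y = 0.314
  3: x = 0.623, y = 0.207
Drum-2 feed = drum-1 liquid: z₂ = (0.1545, 0.2223, 0.6232).
Drum 2:
Material balance + equilibrium reduce to Σ zᵢ(Kᵢ−1)/(1+ψ₂(Kᵢ−1)) = 0.
Feasibility: ΣzᵢKᵢ = 1.610, Σzᵢ/Kᵢ = 1.294 — both > 1, two phases present.
Newton iteration, ψ₂⁰ = 0.69:
  ψ₂ = 0.690: g = -0.1118, g' = -0.569 → ψ₂ = 0.494
  ψ₂ = 0.494: g = 0.0053, g' = -0.642 → ψ₂ = 0.502
Converged at ψ₂ = 0.502.
  1: x = 0.051, y = 0.257
  2: x = 0.136, y = 0.308
  3: x = 0.813, y = 0.435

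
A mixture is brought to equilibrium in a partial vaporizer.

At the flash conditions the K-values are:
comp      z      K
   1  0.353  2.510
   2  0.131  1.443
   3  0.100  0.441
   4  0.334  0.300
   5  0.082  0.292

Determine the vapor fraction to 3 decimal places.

ψ = 0.276

Material balance + equilibrium reduce to Σ zᵢ(Kᵢ−1)/(1+ψ(Kᵢ−1)) = 0.
g(0) = ΣzᵢKᵢ − 1 = 0.243 and g(1) = 1 − Σzᵢ/Kᵢ = -0.852, so a root lies in (0, 1).
Iterate (Newton) starting at ψ = 0.5:
  ψ = 0.500: g = -0.1759, g' = -0.825 → ψ = 0.287
  ψ = 0.287: g = -0.0084, g' = -0.777 → ψ = 0.276
Converged at ψ = 0.276.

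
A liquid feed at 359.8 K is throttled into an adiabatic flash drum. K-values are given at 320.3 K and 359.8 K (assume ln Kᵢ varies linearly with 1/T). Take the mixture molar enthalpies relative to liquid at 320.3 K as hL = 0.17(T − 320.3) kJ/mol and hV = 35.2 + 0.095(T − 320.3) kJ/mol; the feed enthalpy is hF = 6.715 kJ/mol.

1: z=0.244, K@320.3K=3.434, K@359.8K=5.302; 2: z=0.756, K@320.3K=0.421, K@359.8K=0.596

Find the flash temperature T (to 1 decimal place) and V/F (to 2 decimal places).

Adiabatic flash: solve Rachford–Rice at each trial T, then check hF = ψ·hV(T) + (1−ψ)·hL(T).
  T = 320.3 K: K = (3.434, 0.421), RR gives ψ = 0.111, H_out = 3.901 kJ/mol
  T = 359.8 K: K = (5.302, 0.596), RR gives ψ = 0.428, H_out = 20.520 kJ/mol
  T = 340.1 K: K = (4.324, 0.506), RR gives ψ = 0.267, H_out = 12.357 kJ/mol
  T = 330.2 K: K = (3.866, 0.463), RR gives ψ = 0.191, H_out = 8.250 kJ/mol
  T = 325.2 K: K = (3.645, 0.442), RR gives ψ = 0.151, H_out = 6.097 kJ/mol
  T = 327.7 K: K = (3.755, 0.452), RR gives ψ = 0.171, H_out = 7.182 kJ/mol
  T = 326.4 K: K = (3.698, 0.447), RR gives ψ = 0.161, H_out = 6.620 kJ/mol
Linear interpolation between T = 326.4 (H_out = 6.620) and T = 327.7 (H_out = 7.182) on hF = 6.715 gives T ≈ 326.6 K, at which ψ = 0.16.

T = 326.6 K, V/F = 0.16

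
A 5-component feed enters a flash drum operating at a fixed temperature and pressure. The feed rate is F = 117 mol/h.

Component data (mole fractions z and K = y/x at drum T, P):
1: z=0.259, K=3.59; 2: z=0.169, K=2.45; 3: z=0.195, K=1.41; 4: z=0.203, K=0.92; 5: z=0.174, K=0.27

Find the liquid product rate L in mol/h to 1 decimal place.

Newton–Raphson from V/F = 0.5:
  V/F = 0.500: g = 0.2838, g' = -0.703 → V/F = 0.904
  V/F = 0.904: g = -0.0254, g' = -1.041 → V/F = 0.879
  V/F = 0.879: g = -0.0009, g' = -0.972 → V/F = 0.878
Converged at V/F = 0.878.
Then V = V/F·F = 0.8783·117 = 102.8 mol/h and L = F − V = 14.2 mol/h.

L = 14.2 mol/h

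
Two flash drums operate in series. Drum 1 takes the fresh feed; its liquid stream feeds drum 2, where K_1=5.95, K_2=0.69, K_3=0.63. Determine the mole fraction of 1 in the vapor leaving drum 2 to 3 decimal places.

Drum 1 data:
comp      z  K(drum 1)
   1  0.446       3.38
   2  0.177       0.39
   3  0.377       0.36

Drum 1:
Rachford–Rice: g(ψ₁) = Σ zᵢ(Kᵢ−1)/(1+ψ₁(Kᵢ−1)) = 0.
Feasibility: ΣzᵢKᵢ = 1.712, Σzᵢ/Kᵢ = 1.633 — both > 1, two phases present.
Newton–Raphson from ψ₁ = 0.6:
  ψ₁ = 0.600: g = -0.1248, g' = -0.999 → ψ₁ = 0.475
Converged at ψ₁ = 0.475.
Drum-1 compositions:
  1: x = 0.209, y = 0.708
  2: x = 0.249, y = 0.097
  3: x = 0.541, y = 0.195
Drum-2 feed = drum-1 liquid: z₂ = (0.2094, 0.2491, 0.5414).
Drum 2:
Material balance + equilibrium reduce to Σ zᵢ(Kᵢ−1)/(1+ψ₂(Kᵢ−1)) = 0.
Check two-phase: ΣzᵢKᵢ = 1.759 > 1 and Σzᵢ/Kᵢ = 1.256 > 1, so g(0) = 0.759 > 0 and g(1) = -0.256 < 0.
Newton iteration, ψ₂⁰ = 0.5:
  ψ₂ = 0.500: g = -0.0389, g' = -0.570 → ψ₂ = 0.432
  ψ₂ = 0.432: g = 0.0028, g' = -0.658 → ψ₂ = 0.436
Converged at ψ₂ = 0.436.
  1: x = 0.066, y = 0.394
  2: x = 0.288, y = 0.199
  3: x = 0.646, y = 0.407

y_1 (drum 2) = 0.394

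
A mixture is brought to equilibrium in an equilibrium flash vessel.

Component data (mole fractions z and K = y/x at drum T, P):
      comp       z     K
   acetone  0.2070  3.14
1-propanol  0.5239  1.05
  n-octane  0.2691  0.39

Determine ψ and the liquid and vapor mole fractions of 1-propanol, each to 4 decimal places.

ψ = 0.5078, x_1-propanol = 0.5109, y_1-propanol = 0.5365

Rachford–Rice: g(ψ) = Σ zᵢ(Kᵢ−1)/(1+ψ(Kᵢ−1)) = 0.
Feasibility: ΣzᵢKᵢ = 1.3050, Σzᵢ/Kᵢ = 1.2549 — both > 1, two phases present.
Iterate (Newton) starting at ψ = 0.66:
  ψ = 0.6600: g = -0.06579, g' = -0.4447 → ψ = 0.5121
  ψ = 0.5121: g = -0.00181, g' = -0.4288 → ψ = 0.5078
Converged at ψ = 0.5078.
Compositions from xᵢ = zᵢ/(1+ψ(Kᵢ−1)), yᵢ = Kᵢxᵢ:
  acetone: x = 0.0992, y = 0.3115
  1-propanol: x = 0.5109, y = 0.5365
  n-octane: x = 0.3899, y = 0.1521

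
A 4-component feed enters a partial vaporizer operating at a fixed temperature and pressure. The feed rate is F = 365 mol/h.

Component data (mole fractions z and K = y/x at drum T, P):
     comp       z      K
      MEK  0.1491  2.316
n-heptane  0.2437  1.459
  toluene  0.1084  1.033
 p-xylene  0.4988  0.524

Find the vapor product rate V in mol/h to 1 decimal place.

V = 71.9 mol/h

Material balance + equilibrium reduce to Σ zᵢ(Kᵢ−1)/(1+ψ(Kᵢ−1)) = 0.
Check two-phase: ΣzᵢKᵢ = 1.0742 > 1 and Σzᵢ/Kᵢ = 1.2883 > 1, so g(0) = 0.0742 > 0 and g(1) = -0.2883 < 0.
Iterate (Newton) starting at ψ = 0.5:
  ψ = 0.5000: g = -0.09874, g' = -0.3227 → ψ = 0.1940
  ψ = 0.1940: g = 0.00100, g' = -0.3445 → ψ = 0.1969
Converged at ψ = 0.1969.
Then V = ψ·F = 0.1969·365 = 71.9 mol/h and L = F − V = 293.1 mol/h.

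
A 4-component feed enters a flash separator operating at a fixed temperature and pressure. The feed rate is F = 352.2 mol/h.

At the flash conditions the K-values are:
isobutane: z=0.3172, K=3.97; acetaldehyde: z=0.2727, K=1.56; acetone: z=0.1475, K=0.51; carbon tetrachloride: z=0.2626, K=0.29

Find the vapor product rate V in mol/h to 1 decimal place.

V = 221.5 mol/h

Rachford–Rice: g(ψ) = Σ zᵢ(Kᵢ−1)/(1+ψ(Kᵢ−1)) = 0.
Feasibility: ΣzᵢKᵢ = 1.8361, Σzᵢ/Kᵢ = 1.4494 — both > 1, two phases present.
Newton–Raphson from ψ = 0.45:
  ψ = 0.4500: g = 0.15847, g' = -0.9112 → ψ = 0.6239
  ψ = 0.6239: g = 0.00456, g' = -0.8908 → ψ = 0.6290
Converged at ψ = 0.6290.
Then V = ψ·F = 0.6290·352.2 = 221.5 mol/h and L = F − V = 130.7 mol/h.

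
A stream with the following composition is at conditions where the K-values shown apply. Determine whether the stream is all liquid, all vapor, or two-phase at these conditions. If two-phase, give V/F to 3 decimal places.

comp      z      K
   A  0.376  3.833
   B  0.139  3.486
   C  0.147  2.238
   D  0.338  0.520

all vapor

ΣzᵢKᵢ = 2.431; Σzᵢ/Kᵢ = 0.854.
Since Σzᵢ/Kᵢ < 1 the mixture is above its dew point — single vapor phase.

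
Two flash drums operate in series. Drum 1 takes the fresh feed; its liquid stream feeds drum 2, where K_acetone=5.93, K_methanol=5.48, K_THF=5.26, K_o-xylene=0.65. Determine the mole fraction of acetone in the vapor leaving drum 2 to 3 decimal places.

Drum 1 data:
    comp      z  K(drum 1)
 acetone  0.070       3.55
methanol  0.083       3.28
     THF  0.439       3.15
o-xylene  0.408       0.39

Drum 1:
Rachford–Rice: g(ψ₁) = Σ zᵢ(Kᵢ−1)/(1+ψ₁(Kᵢ−1)) = 0.
Feasibility: ΣzᵢKᵢ = 2.063, Σzᵢ/Kᵢ = 1.231 — both > 1, two phases present.
Iterate (Newton) starting at ψ₁ = 0.5:
  ψ₁ = 0.500: g = 0.2637, g' = -0.968 → ψ₁ = 0.772
  ψ₁ = 0.772: g = 0.0127, g' = -0.938 → ψ₁ = 0.786
Converged at ψ₁ = 0.786.
Drum-1 compositions:
  acetone: x = 0.023, y = 0.083
  methanol: x = 0.030, y = 0.098
  THF: x = 0.163, y = 0.514
  o-xylene: x = 0.784, y = 0.306
Drum-2 feed = drum-1 liquid: z₂ = (0.0233, 0.0297, 0.1632, 0.7838).
Drum 2:
Material balance + equilibrium reduce to Σ zᵢ(Kᵢ−1)/(1+ψ₂(Kᵢ−1)) = 0.
Check two-phase: ΣzᵢKᵢ = 1.669 > 1 and Σzᵢ/Kᵢ = 1.246 > 1, so g(0) = 0.669 > 0 and g(1) = -0.246 < 0.
Newton iteration, ψ₂⁰ = 0.5:
  ψ₂ = 0.500: g = -0.0361, g' = -0.547 → ψ₂ = 0.434
  ψ₂ = 0.434: g = 0.0024, g' = -0.625 → ψ₂ = 0.438
Converged at ψ₂ = 0.438.
  acetone: x = 0.007, y = 0.044
  methanol: x = 0.010, y = 0.055
  THF: x = 0.057, y = 0.300
  o-xylene: x = 0.926, y = 0.602

y_acetone (drum 2) = 0.044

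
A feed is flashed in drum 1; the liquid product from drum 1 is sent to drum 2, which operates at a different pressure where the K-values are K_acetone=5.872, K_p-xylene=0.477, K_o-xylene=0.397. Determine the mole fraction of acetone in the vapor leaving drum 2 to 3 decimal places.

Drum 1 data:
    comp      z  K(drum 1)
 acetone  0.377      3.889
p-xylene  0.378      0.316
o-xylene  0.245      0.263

y_acetone (drum 2) = 0.601

Drum 1:
Newton–Raphson from ψ₁ = 0.6:
  ψ₁ = 0.600: g = -0.3638, g' = -1.358 → ψ₁ = 0.332
  ψ₁ = 0.332: g = -0.0177, g' = -1.349 → ψ₁ = 0.319
Converged at ψ₁ = 0.319.
Drum-1 compositions:
  acetone: x = 0.196, y = 0.763
  p-xylene: x = 0.484, y = 0.153
  o-xylene: x = 0.320, y = 0.084
Drum-2 feed = drum-1 liquid: z₂ = (0.1962, 0.4835, 0.3203).
Drum 2:
Material balance + equilibrium reduce to Σ zᵢ(Kᵢ−1)/(1+ψ₂(Kᵢ−1)) = 0.
g(0) = ΣzᵢKᵢ − 1 = 0.510 and g(1) = 1 − Σzᵢ/Kᵢ = -0.854, so a root lies in (0, 1).
Iterate (Newton) starting at ψ₂ = 0.5:
  ψ₂ = 0.500: g = -0.3408, g' = -0.876 → ψ₂ = 0.111
  ψ₂ = 0.111: g = 0.1452, g' = -2.246 → ψ₂ = 0.176
  ψ₂ = 0.176: g = 0.0208, g' = -1.659 → ψ₂ = 0.188
Converged at ψ₂ = 0.188.
  acetone: x = 0.102, y = 0.601
  p-xylene: x = 0.536, y = 0.256
  o-xylene: x = 0.361, y = 0.143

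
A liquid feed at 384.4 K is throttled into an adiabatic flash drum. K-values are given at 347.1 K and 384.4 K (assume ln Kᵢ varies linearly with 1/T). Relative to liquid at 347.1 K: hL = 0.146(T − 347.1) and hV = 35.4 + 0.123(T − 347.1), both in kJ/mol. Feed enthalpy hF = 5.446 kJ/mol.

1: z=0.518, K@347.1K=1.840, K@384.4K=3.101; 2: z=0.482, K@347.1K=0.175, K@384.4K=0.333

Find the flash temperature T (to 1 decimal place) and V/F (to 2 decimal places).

T = 351.2 K, V/F = 0.14

Adiabatic flash: solve Rachford–Rice at each trial T, then check hF = ψ·hV(T) + (1−ψ)·hL(T).
  T = 347.1 K: K = (1.840, 0.175), RR gives ψ = 0.054, H_out = 1.914 kJ/mol
  T = 384.4 K: K = (3.101, 0.333), RR gives ψ = 0.547, H_out = 24.347 kJ/mol
  T = 365.8 K: K = (2.422, 0.246), RR gives ψ = 0.348, H_out = 14.892 kJ/mol
  T = 356.5 K: K = (2.120, 0.208), RR gives ψ = 0.224, H_out = 9.260 kJ/mol
  T = 351.8 K: K = (1.977, 0.191), RR gives ψ = 0.147, H_out = 5.880 kJ/mol
  T = 349.5 K: K = (1.909, 0.183), RR gives ψ = 0.104, H_out = 4.027 kJ/mol
  T = 350.6 K: K = (1.942, 0.187), RR gives ψ = 0.125, H_out = 4.932 kJ/mol
  T = 351.2 K: K = (1.959, 0.189), RR gives ψ = 0.136, H_out = 5.411 kJ/mol
Linear interpolation between T = 351.2 (H_out = 5.411) and T = 351.8 (H_out = 5.880) on hF = 5.446 gives T ≈ 351.2 K, at which ψ = 0.14.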